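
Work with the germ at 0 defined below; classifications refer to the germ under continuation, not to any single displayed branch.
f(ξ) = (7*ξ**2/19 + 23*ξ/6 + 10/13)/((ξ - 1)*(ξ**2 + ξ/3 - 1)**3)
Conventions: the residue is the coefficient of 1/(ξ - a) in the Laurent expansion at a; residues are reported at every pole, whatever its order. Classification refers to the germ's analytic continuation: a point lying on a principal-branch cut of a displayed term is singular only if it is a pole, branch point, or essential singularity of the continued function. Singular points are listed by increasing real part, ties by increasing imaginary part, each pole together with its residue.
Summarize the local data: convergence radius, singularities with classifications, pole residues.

Radius of convergence at 0: -1/6 + (1/6)*sqrt(37).
At -1/6 - (1/6)*sqrt(37): a pole of order 3; residue -66303/988 + (551445129/50045164)*sqrt(37).
At -1/6 + (1/6)*sqrt(37): a pole of order 3; residue -66303/988 - (551445129/50045164)*sqrt(37).
At 1: a pole of order 1; residue 66303/494.

Denominator factor (ξ**2 + ξ/3 - 1)^3: discriminant 37/9, real irrational roots -1/6 + (1/6)*sqrt(37) and -1/6 - (1/6)*sqrt(37); poles of order 3, moduli -1/6 + (1/6)*sqrt(37) and 1/6 + (1/6)*sqrt(37).
Denominator factor (ξ - 1): pole of order 1 at 1, modulus 1.
The radius of convergence is the smallest modulus among the singular points: -1/6 + (1/6)*sqrt(37).
The factor ξ**2 + ξ/3 - 1 splits as (ξ - a)(ξ - a') with a = -1/6 - (1/6)*sqrt(37), a' = -1/6 + (1/6)*sqrt(37). At the order-3 pole a set g(ξ) = (ξ - a)^3*f(ξ) = [(7*ξ**2/19 + 23*ξ/6 + 10/13)/(ξ - 1)] / (ξ - a')^3.
Order-3 pole: residue = g''(a)/2; g''(-1/6 - (1/6)*sqrt(37)) = -66303/494 + (551445129/25022582)*sqrt(37), so the residue is -66303/988 + (551445129/50045164)*sqrt(37).
The factor ξ**2 + ξ/3 - 1 splits as (ξ - a)(ξ - a') with a = -1/6 + (1/6)*sqrt(37), a' = -1/6 - (1/6)*sqrt(37). At the order-3 pole a set g(ξ) = (ξ - a)^3*f(ξ) = [(7*ξ**2/19 + 23*ξ/6 + 10/13)/(ξ - 1)] / (ξ - a')^3.
Order-3 pole: residue = g''(a)/2; g''(-1/6 + (1/6)*sqrt(37)) = -66303/494 - (551445129/25022582)*sqrt(37), so the residue is -66303/988 - (551445129/50045164)*sqrt(37).
At the order-1 pole 1 set g(ξ) = (ξ - (1))*f(ξ) = (7*ξ**2/19 + 23*ξ/6 + 10/13)/(ξ**2 + ξ/3 - 1)**3.
Simple pole: residue = g(a) at a = 1, which is 66303/494.
List the singular points by increasing real part (a conjugate pair: the negative imaginary part first).


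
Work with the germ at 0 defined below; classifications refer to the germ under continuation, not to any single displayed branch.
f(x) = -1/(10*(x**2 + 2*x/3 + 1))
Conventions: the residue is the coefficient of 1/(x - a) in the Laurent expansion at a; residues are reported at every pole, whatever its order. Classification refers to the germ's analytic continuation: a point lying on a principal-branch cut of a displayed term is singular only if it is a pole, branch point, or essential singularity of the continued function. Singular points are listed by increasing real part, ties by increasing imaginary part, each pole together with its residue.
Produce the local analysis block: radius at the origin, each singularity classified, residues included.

Denominator factor (x**2 + 2*x/3 + 1): discriminant -32/9, complex-conjugate roots (-1/3) + ((2/3)*sqrt(2))*i and (-1/3) - ((2/3)*sqrt(2))*i; poles of order 1, moduli 1 and 1.
The radius of convergence is the smallest modulus among the singular points: 1.
The factor x**2 + 2*x/3 + 1 splits as (x - a)(x - a') with a = (-1/3) - ((2/3)*sqrt(2))*i, a' = (-1/3) + ((2/3)*sqrt(2))*i. At the order-1 pole a set g(x) = (x - a)*f(x) = [-1/10] / (x - a').
Simple pole: residue = g(a) at a = (-1/3) - ((2/3)*sqrt(2))*i, which is -((3/80)*sqrt(2))*i.
The factor x**2 + 2*x/3 + 1 splits as (x - a)(x - a') with a = (-1/3) + ((2/3)*sqrt(2))*i, a' = (-1/3) - ((2/3)*sqrt(2))*i. At the order-1 pole a set g(x) = (x - a)*f(x) = [-1/10] / (x - a').
Simple pole: residue = g(a) at a = (-1/3) + ((2/3)*sqrt(2))*i, which is ((3/80)*sqrt(2))*i.
List the singular points by increasing real part (a conjugate pair: the negative imaginary part first).

Radius of convergence at 0: 1.
At (-1/3) - ((2/3)*sqrt(2))*i: a pole of order 1; residue -((3/80)*sqrt(2))*i.
At (-1/3) + ((2/3)*sqrt(2))*i: a pole of order 1; residue ((3/80)*sqrt(2))*i.


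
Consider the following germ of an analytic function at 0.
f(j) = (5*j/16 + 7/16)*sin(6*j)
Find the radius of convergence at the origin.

The radius of convergence is infinite.

The factor sin(6*j) is entire and contributes no finite singular point.
The polynomial part has no poles.
No finite singular points: the Taylor series at 0 converges everywhere.


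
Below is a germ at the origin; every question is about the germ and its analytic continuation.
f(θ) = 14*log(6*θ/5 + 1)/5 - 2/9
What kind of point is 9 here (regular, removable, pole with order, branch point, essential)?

The point is a regular point.

There is no denominator, hence no pole anywhere.
Branch term log(1 - θ/(-5/6)): argument at 9 is 59/5, nonzero, so 9 is not its branch point (a point on a principal cut is still regular for the continued germ).
So the germ continues analytically to 9.


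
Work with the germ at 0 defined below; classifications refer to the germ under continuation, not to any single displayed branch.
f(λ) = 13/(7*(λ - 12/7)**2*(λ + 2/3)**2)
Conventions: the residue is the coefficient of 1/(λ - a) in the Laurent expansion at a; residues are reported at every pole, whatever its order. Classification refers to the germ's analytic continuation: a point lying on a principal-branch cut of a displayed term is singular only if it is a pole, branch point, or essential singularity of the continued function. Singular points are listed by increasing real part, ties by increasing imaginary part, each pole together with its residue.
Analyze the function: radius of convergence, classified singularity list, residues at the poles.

Radius of convergence at 0: 2/3.
At -2/3: a pole of order 2; residue 17199/62500.
At 12/7: a pole of order 2; residue -17199/62500.

Denominator factor (λ - 12/7)^2: pole of order 2 at 12/7, modulus 12/7.
Denominator factor (λ + 2/3)^2: pole of order 2 at -2/3, modulus 2/3.
The radius of convergence is the smallest modulus among the singular points: 2/3.
At the order-2 pole -2/3 set g(λ) = (λ - (-2/3))^2*f(λ) = 13/(7*(λ - 12/7)**2).
Order-2 pole: residue = g'(a); g'(-2/3) = 17199/62500, so the residue is 17199/62500.
At the order-2 pole 12/7 set g(λ) = (λ - (12/7))^2*f(λ) = 13/(7*(λ + 2/3)**2).
Order-2 pole: residue = g'(a); g'(12/7) = -17199/62500, so the residue is -17199/62500.
List the singular points by increasing real part (a conjugate pair: the negative imaginary part first).


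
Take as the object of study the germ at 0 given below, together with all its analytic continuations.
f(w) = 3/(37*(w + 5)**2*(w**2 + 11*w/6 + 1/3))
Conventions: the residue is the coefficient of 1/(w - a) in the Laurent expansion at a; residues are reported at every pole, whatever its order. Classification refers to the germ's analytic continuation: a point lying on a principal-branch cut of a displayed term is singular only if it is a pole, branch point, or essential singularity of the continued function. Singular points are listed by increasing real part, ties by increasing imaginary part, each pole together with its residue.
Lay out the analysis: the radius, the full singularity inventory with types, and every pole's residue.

Radius of convergence at 0: 11/12 - (1/12)*sqrt(73).
At -5: a pole of order 2; residue 882/348133.
At -11/12 - (1/12)*sqrt(73): a pole of order 1; residue -441/348133 - (11133/25413709)*sqrt(73).
At -11/12 + (1/12)*sqrt(73): a pole of order 1; residue -441/348133 + (11133/25413709)*sqrt(73).


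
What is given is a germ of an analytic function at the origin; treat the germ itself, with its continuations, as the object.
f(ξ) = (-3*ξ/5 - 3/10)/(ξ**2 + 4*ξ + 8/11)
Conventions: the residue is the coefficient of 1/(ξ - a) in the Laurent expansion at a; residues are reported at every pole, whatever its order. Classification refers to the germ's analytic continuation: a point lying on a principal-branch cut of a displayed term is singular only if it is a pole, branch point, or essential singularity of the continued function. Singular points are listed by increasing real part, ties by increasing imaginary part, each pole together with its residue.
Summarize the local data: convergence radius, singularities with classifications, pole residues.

Denominator factor (ξ**2 + 4*ξ + 8/11): discriminant 144/11, real irrational roots -2 + (6/11)*sqrt(11) and -2 - (6/11)*sqrt(11); poles of order 1, moduli 2 - (6/11)*sqrt(11) and 2 + (6/11)*sqrt(11).
The radius of convergence is the smallest modulus among the singular points: 2 - (6/11)*sqrt(11).
The factor ξ**2 + 4*ξ + 8/11 splits as (ξ - a)(ξ - a') with a = -2 - (6/11)*sqrt(11), a' = -2 + (6/11)*sqrt(11). At the order-1 pole a set g(ξ) = (ξ - a)*f(ξ) = [-3*ξ/5 - 3/10] / (ξ - a').
Simple pole: residue = g(a) at a = -2 - (6/11)*sqrt(11), which is -3/10 - (3/40)*sqrt(11).
The factor ξ**2 + 4*ξ + 8/11 splits as (ξ - a)(ξ - a') with a = -2 + (6/11)*sqrt(11), a' = -2 - (6/11)*sqrt(11). At the order-1 pole a set g(ξ) = (ξ - a)*f(ξ) = [-3*ξ/5 - 3/10] / (ξ - a').
Simple pole: residue = g(a) at a = -2 + (6/11)*sqrt(11), which is -3/10 + (3/40)*sqrt(11).
List the singular points by increasing real part (a conjugate pair: the negative imaginary part first).

Radius of convergence at 0: 2 - (6/11)*sqrt(11).
At -2 - (6/11)*sqrt(11): a pole of order 1; residue -3/10 - (3/40)*sqrt(11).
At -2 + (6/11)*sqrt(11): a pole of order 1; residue -3/10 + (3/40)*sqrt(11).


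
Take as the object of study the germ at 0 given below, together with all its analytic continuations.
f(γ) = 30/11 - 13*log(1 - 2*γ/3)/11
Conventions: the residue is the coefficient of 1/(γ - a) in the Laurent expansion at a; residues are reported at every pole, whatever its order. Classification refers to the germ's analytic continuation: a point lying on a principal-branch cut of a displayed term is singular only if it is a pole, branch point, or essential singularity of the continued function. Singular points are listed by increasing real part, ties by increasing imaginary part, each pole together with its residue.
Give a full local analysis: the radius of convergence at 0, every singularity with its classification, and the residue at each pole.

Radius of convergence at 0: 3/2.
At 3/2: a logarithmic branch point.

Branch term (-13/11)*log(1 - γ/(3/2)): its argument vanishes at γ = 3/2, a logarithmic branch point, modulus 3/2.
The radius of convergence is the smallest modulus among the singular points: 3/2.


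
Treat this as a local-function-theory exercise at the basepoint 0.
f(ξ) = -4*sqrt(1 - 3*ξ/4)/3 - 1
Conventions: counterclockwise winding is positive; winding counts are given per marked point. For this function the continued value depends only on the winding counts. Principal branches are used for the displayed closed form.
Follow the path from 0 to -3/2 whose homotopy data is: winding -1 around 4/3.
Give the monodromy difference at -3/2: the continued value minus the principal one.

The rational part is single-valued and drops out of the difference; each branch term changes only by its own monodromy.
(-4/3)*sqrt(1 - ξ/(4/3)): winding -1 is odd, the square root flips sign, contributing -2*(-4/3)*sqrt(1 - (-3/2)/(4/3)) = -2*(-4/3)*sqrt(17/8) = (2/3)*sqrt(34).
Summing the contributions at ξ = -3/2 gives (2/3)*sqrt(34).

Continued minus principal equals (2/3)*sqrt(34).


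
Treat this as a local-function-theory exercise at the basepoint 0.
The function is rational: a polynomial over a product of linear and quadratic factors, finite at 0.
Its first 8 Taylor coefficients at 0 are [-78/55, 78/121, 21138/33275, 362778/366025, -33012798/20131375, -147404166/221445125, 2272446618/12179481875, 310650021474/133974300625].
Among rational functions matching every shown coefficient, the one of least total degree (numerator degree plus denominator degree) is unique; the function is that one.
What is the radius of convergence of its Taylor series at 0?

No rational of total degree below 3 reproduces all 8 coefficients; solving the [0/3] Pade equations on them gives f(χ) = -13/(11*(χ + 1)*(χ**2 - 5*χ/11 + 5/6)), whose expansion matches every shown term.
Denominator factor (χ**2 - 5*χ/11 + 5/6): discriminant -1135/363, complex-conjugate roots (5/22) + ((1/66)*sqrt(3405))*i and (5/22) - ((1/66)*sqrt(3405))*i; poles of order 1, moduli (1/6)*sqrt(30) and (1/6)*sqrt(30).
Denominator factor (χ + 1): pole of order 1 at -1, modulus 1.
The radius of convergence is the smallest modulus among the singular points: (1/6)*sqrt(30).

The radius of convergence is (1/6)*sqrt(30).


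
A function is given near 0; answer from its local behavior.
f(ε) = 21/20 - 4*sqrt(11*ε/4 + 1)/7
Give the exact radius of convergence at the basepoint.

The radius of convergence is 4/11.

Branch term (-4/7)*sqrt(1 - ε/(-4/11)): its argument vanishes at ε = -4/11, a square-root branch point, modulus 4/11.
The radius of convergence is the smallest modulus among the singular points: 4/11.


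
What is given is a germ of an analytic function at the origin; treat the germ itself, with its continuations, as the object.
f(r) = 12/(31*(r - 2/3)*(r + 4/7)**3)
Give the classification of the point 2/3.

The denominator factor r - 2/3 vanishes at 2/3 and appears to the power 1; the numerator there equals 12/31, nonzero, and no other factor vanishes.
Hence a pole whose order is the multiplicity, 1.

The point is a pole of order 1.


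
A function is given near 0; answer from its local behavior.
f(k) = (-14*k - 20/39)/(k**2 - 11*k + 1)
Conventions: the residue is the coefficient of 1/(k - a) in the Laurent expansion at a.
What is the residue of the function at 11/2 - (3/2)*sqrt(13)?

The residue is -7 + (3023/1521)*sqrt(13).

The factor k**2 - 11*k + 1 splits as (k - a)(k - a') with a = 11/2 - (3/2)*sqrt(13), a' = 11/2 + (3/2)*sqrt(13). At the order-1 pole a set g(k) = (k - a)*f(k) = [-14*k - 20/39] / (k - a').
Simple pole: residue = g(a) at a = 11/2 - (3/2)*sqrt(13), which is -7 + (3023/1521)*sqrt(13).


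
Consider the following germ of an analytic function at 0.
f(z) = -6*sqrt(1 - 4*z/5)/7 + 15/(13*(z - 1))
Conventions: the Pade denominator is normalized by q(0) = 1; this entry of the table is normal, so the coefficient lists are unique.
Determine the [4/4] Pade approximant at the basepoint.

Taylor coefficients needed (expand at 0): a_0 = -183/91, a_1 = -369/455, a_2 = -2469/2275, a_3 = -12813/11375, a_4 = -12969/11375, a_5 = -46563/40625, a_6 = -233439/203125, a_7 = -8182533/7109375, a_8 = -40948701/35546875.
Write the denominator as Q(z) = 1 + q1*z + q2*z^2 + q3*z^3 + q4*z^4. Requiring Q*f - P = O(z^9) with deg P <= 4 kills the coefficients of z^5..z^8 in Q*f:
  z^5: a_5 + q1*a_4 + q2*a_3 + q3*a_2 + q4*a_1 = 0, i.e. -46563/40625 + (-12969/11375)*q1 + (-12813/11375)*q2 + (-2469/2275)*q3 + (-369/455)*q4 = 0.
  z^6: a_6 + q1*a_5 + q2*a_4 + q3*a_3 + q4*a_2 = 0, i.e. -233439/203125 + (-46563/40625)*q1 + (-12969/11375)*q2 + (-12813/11375)*q3 + (-2469/2275)*q4 = 0.
  z^7: a_7 + q1*a_6 + q2*a_5 + q3*a_4 + q4*a_3 = 0, i.e. -8182533/7109375 + (-233439/203125)*q1 + (-46563/40625)*q2 + (-12969/11375)*q3 + (-12813/11375)*q4 = 0.
  z^8: a_8 + q1*a_7 + q2*a_6 + q3*a_5 + q4*a_4 = 0, i.e. -40948701/35546875 + (-8182533/7109375)*q1 + (-233439/203125)*q2 + (-46563/40625)*q3 + (-12969/11375)*q4 = 0.
Solving this linear system: q1 = -1584611/856365, q2 = 870259/856365, q3 = -728246/4281825, q4 = 150191/35681875.
The numerator is Q*f truncated at degree 4: P0 = a_0 = -183/91; P1 = a_1 + q1*a_0 = 75594692/25976405; P2 = a_2 + q1*a_1 + q2*a_0 = -211479521/129882025; P3 = a_3 + q1*a_2 + q2*a_1 + q3*a_0 = 51906723/129882025; P4 = a_4 + q1*a_3 + q2*a_2 + q3*a_1 + q4*a_0 = -7301674/249773125.

The Pade approximant has numerator coefficients [-183/91, 75594692/25976405, -211479521/129882025, 51906723/129882025, -7301674/249773125]; denominator coefficients [1, -1584611/856365, 870259/856365, -728246/4281825, 150191/35681875].


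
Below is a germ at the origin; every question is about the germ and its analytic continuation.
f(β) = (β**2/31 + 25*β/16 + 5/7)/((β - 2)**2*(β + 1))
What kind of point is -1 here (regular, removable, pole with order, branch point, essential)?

The denominator factor β + 1 vanishes at -1 and appears to the power 1; the numerator there equals -2833/3472, nonzero, and no other factor vanishes.
Hence a pole whose order is the multiplicity, 1.

The point is a pole of order 1.


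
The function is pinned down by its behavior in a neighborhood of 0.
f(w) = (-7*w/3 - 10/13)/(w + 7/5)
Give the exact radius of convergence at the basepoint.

The radius of convergence is 7/5.

Denominator factor (w + 7/5): pole of order 1 at -7/5, modulus 7/5.
The radius of convergence is the smallest modulus among the singular points: 7/5.


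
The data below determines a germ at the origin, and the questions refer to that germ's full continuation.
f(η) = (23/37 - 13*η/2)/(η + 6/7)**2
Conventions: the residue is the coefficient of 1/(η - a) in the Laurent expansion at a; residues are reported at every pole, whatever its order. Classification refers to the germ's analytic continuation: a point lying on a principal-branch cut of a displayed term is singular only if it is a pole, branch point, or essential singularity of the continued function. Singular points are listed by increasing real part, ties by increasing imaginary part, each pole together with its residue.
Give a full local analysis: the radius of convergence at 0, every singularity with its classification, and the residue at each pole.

Denominator factor (η + 6/7)^2: pole of order 2 at -6/7, modulus 6/7.
The radius of convergence is the smallest modulus among the singular points: 6/7.
At the order-2 pole -6/7 set g(η) = (η - (-6/7))^2*f(η) = 23/37 - 13*η/2.
Order-2 pole: residue = g'(a); g'(-6/7) = -13/2, so the residue is -13/2.

Radius of convergence at 0: 6/7.
At -6/7: a pole of order 2; residue -13/2.


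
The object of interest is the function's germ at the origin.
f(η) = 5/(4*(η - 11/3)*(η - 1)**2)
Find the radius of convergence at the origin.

Denominator factor (η - 11/3): pole of order 1 at 11/3, modulus 11/3.
Denominator factor (η - 1)^2: pole of order 2 at 1, modulus 1.
The radius of convergence is the smallest modulus among the singular points: 1.

The radius of convergence is 1.


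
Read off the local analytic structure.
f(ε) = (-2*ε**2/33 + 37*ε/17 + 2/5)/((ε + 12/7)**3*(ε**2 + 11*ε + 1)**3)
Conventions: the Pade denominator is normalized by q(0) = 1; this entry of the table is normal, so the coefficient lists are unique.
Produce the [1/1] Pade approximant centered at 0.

Taylor coefficients needed (expand at 0): a_0 = 343/4320, a_1 = -683599/293760, a_2 = 456857821/9694080.
Write the denominator as Q(ε) = 1 + q1*ε. Requiring Q*f - P = O(ε^3) with deg P <= 1 kills the coefficients of ε^2..ε^2 in Q*f:
  ε^2: a_2 + q1*a_1 = 0, i.e. 456857821/9694080 + (-683599/293760)*q1 = 0.
Solving this linear system: q1 = 1331947/65769.
The numerator is Q*f truncated at degree 1: P0 = a_0 = 343/4320; P1 = a_1 + q1*a_0 = -13893290803/19320301440.

The Pade approximant has numerator coefficients [343/4320, -13893290803/19320301440]; denominator coefficients [1, 1331947/65769].


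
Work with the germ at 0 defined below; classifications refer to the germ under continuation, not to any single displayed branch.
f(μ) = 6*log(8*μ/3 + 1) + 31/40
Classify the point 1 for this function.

There is no denominator, hence no pole anywhere.
Branch term log(1 - μ/(-3/8)): argument at 1 is 11/3, nonzero, so 1 is not its branch point (a point on a principal cut is still regular for the continued germ).
So the germ continues analytically to 1.

The point is a regular point.


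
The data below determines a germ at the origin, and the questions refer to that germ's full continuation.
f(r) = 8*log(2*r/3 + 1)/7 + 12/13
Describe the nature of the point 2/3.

There is no denominator, hence no pole anywhere.
Branch term log(1 - r/(-3/2)): argument at 2/3 is 13/9, nonzero, so 2/3 is not its branch point (a point on a principal cut is still regular for the continued germ).
So the germ continues analytically to 2/3.

The point is a regular point.


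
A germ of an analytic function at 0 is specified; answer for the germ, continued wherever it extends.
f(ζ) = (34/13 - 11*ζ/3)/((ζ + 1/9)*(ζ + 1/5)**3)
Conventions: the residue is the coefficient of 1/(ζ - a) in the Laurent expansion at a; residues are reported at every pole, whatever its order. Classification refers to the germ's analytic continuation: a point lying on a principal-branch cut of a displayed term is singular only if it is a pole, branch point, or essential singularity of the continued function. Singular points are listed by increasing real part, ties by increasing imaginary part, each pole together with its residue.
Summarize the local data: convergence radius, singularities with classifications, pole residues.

Denominator factor (ζ + 1/9): pole of order 1 at -1/9, modulus 1/9.
Denominator factor (ζ + 1/5)^3: pole of order 3 at -1/5, modulus 1/5.
The radius of convergence is the smallest modulus among the singular points: 1/9.
At the order-3 pole -1/5 set g(ζ) = (ζ - (-1/5))^3*f(ζ) = (34/13 - 11*ζ/3)/(ζ + 1/9).
Order-3 pole: residue = g''(a)/2; g''(-1/5) = -3580875/416, so the residue is -3580875/832.
At the order-1 pole -1/9 set g(ζ) = (ζ - (-1/9))*f(ζ) = (34/13 - 11*ζ/3)/(ζ + 1/5)**3.
Simple pole: residue = g(a) at a = -1/9, which is 3580875/832.
List the singular points by increasing real part (a conjugate pair: the negative imaginary part first).

Radius of convergence at 0: 1/9.
At -1/5: a pole of order 3; residue -3580875/832.
At -1/9: a pole of order 1; residue 3580875/832.


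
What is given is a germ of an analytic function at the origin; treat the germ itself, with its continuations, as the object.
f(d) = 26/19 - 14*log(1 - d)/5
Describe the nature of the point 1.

The term (-14/5)*log(1 - d/(1)) has argument 1 - 1/(1) = 0 at 1: a logarithmic (infinitely-sheeted) branch point; the remaining terms are analytic or single-valued there.

The point is a logarithmic branch point.


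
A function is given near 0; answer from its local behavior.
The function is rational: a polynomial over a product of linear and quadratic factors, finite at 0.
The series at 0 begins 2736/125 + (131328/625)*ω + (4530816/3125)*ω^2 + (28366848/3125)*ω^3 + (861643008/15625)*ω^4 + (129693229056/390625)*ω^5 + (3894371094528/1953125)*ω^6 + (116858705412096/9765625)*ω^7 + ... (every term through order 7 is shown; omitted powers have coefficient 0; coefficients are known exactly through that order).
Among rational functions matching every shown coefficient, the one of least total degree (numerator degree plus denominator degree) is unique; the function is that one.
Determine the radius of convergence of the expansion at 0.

The radius of convergence is 1/6.

No rational of total degree below 4 reproduces all 8 coefficients; solving the [0/4] Pade equations on them gives f(ω) = 19/(9*(ω - 5/6)**3*(ω - 1/6)), whose expansion matches every shown term.
Denominator factor (ω - 5/6)^3: pole of order 3 at 5/6, modulus 5/6.
Denominator factor (ω - 1/6): pole of order 1 at 1/6, modulus 1/6.
The radius of convergence is the smallest modulus among the singular points: 1/6.


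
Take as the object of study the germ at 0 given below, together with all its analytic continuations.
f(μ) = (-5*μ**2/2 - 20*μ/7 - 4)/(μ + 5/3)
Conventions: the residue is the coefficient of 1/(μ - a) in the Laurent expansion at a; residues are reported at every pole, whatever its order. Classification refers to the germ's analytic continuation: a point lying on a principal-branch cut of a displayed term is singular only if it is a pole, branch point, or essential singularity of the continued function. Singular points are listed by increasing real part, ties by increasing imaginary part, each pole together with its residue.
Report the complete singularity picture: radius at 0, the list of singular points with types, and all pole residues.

Denominator factor (μ + 5/3): pole of order 1 at -5/3, modulus 5/3.
The radius of convergence is the smallest modulus among the singular points: 5/3.
At the order-1 pole -5/3 set g(μ) = (μ - (-5/3))*f(μ) = -5*μ**2/2 - 20*μ/7 - 4.
Simple pole: residue = g(a) at a = -5/3, which is -779/126.

Radius of convergence at 0: 5/3.
At -5/3: a pole of order 1; residue -779/126.


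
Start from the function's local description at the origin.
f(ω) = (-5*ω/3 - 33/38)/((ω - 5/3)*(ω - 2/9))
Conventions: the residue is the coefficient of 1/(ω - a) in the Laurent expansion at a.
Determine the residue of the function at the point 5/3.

At the order-1 pole 5/3 set g(ω) = (ω - (5/3))*f(ω) = (-5*ω/3 - 33/38)/(ω - 2/9).
Simple pole: residue = g(a) at a = 5/3, which is -1247/494.

The residue is -1247/494.


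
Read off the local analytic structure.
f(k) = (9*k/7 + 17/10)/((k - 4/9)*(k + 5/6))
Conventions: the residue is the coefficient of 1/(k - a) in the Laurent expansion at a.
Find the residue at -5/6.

At the order-1 pole -5/6 set g(k) = (k - (-5/6))*f(k) = (9*k/7 + 17/10)/(k - 4/9).
Simple pole: residue = g(a) at a = -5/6, which is -396/805.

The residue is -396/805.


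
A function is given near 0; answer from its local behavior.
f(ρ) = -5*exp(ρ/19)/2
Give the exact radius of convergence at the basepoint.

The radius of convergence is infinite.

The factor exp(ρ/19) is entire and contributes no finite singular point.
The polynomial part has no poles.
No finite singular points: the Taylor series at 0 converges everywhere.


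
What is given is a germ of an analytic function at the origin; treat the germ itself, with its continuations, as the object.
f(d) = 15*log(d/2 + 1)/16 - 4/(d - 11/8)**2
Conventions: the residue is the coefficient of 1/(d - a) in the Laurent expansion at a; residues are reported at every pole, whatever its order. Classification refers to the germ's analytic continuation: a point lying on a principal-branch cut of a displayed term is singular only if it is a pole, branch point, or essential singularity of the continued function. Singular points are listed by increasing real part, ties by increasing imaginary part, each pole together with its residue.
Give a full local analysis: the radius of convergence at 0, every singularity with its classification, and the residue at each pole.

Denominator factor (d - 11/8)^2: pole of order 2 at 11/8, modulus 11/8.
Branch term (15/16)*log(1 - d/(-2)): its argument vanishes at d = -2, a logarithmic branch point, modulus 2.
The radius of convergence is the smallest modulus among the singular points: 11/8.
The branch term is analytic at 11/8 and contributes nothing to the residue; only the rational part matters.
At the order-2 pole 11/8 set g(d) = (d - (11/8))^2*(rational part) = -4.
Order-2 pole: residue = g'(a); g'(11/8) = 0, so the residue is 0.
List the singular points by increasing real part (a conjugate pair: the negative imaginary part first).

Radius of convergence at 0: 11/8.
At -2: a logarithmic branch point.
At 11/8: a pole of order 2; residue 0.


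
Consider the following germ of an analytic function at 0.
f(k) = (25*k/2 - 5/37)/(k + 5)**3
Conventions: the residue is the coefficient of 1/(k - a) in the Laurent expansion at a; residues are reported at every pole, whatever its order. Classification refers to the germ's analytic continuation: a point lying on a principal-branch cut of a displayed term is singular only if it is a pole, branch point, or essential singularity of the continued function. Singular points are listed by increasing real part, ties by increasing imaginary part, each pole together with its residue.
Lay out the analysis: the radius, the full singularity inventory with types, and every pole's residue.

Denominator factor (k + 5)^3: pole of order 3 at -5, modulus 5.
The radius of convergence is the smallest modulus among the singular points: 5.
At the order-3 pole -5 set g(k) = (k - (-5))^3*f(k) = 25*k/2 - 5/37.
Order-3 pole: residue = g''(a)/2; g''(-5) = 0, so the residue is 0.

Radius of convergence at 0: 5.
At -5: a pole of order 3; residue 0.


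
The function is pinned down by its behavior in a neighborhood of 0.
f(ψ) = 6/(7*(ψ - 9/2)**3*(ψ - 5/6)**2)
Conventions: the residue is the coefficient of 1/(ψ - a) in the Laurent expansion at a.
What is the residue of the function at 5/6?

The residue is -1458/102487.

At the order-2 pole 5/6 set g(ψ) = (ψ - (5/6))^2*f(ψ) = 6/(7*(ψ - 9/2)**3).
Order-2 pole: residue = g'(a); g'(5/6) = -1458/102487, so the residue is -1458/102487.


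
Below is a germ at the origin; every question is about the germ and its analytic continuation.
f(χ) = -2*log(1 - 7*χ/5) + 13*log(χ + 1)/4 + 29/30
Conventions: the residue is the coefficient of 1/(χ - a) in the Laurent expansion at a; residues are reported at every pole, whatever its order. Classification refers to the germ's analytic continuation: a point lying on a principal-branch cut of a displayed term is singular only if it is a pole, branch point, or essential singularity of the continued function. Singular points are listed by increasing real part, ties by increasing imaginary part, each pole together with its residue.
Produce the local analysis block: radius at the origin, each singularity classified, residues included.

Branch term (13/4)*log(1 - χ/(-1)): its argument vanishes at χ = -1, a logarithmic branch point, modulus 1.
Branch term (-2)*log(1 - χ/(5/7)): its argument vanishes at χ = 5/7, a logarithmic branch point, modulus 5/7.
The radius of convergence is the smallest modulus among the singular points: 5/7.
List the singular points by increasing real part (a conjugate pair: the negative imaginary part first).

Radius of convergence at 0: 5/7.
At -1: a logarithmic branch point.
At 5/7: a logarithmic branch point.


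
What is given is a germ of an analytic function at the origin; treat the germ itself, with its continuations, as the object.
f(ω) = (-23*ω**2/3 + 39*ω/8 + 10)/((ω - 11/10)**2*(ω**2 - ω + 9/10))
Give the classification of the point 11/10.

The point is a pole of order 2.

The denominator factor ω - 11/10 vanishes at 11/10 and appears to the power 2; the numerator there equals 7303/1200, nonzero, and no other factor vanishes.
Hence a pole whose order is the multiplicity, 2.


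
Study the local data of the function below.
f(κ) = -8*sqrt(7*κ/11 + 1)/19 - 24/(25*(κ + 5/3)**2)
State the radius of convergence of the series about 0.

The radius of convergence is 11/7.

Denominator factor (κ + 5/3)^2: pole of order 2 at -5/3, modulus 5/3.
Branch term (-8/19)*sqrt(1 - κ/(-11/7)): its argument vanishes at κ = -11/7, a square-root branch point, modulus 11/7.
The radius of convergence is the smallest modulus among the singular points: 11/7.


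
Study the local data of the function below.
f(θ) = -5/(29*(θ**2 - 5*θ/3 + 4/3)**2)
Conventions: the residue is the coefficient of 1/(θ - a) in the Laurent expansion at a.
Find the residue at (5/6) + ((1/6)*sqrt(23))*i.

The residue is ((270/15341)*sqrt(23))*i.

The factor θ**2 - 5*θ/3 + 4/3 splits as (θ - a)(θ - a') with a = (5/6) + ((1/6)*sqrt(23))*i, a' = (5/6) - ((1/6)*sqrt(23))*i. At the order-2 pole a set g(θ) = (θ - a)^2*f(θ) = [-5/29] / (θ - a')^2.
Order-2 pole: residue = g'(a); g'((5/6) + ((1/6)*sqrt(23))*i) = ((270/15341)*sqrt(23))*i, so the residue is ((270/15341)*sqrt(23))*i.


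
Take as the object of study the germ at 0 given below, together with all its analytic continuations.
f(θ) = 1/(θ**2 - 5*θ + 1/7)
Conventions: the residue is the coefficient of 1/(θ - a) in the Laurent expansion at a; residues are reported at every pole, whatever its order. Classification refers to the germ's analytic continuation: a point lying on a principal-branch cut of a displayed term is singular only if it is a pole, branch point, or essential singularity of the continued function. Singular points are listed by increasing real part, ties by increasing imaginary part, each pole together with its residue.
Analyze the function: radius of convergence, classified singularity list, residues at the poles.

Denominator factor (θ**2 - 5*θ + 1/7): discriminant 171/7, real irrational roots 5/2 + (3/14)*sqrt(133) and 5/2 - (3/14)*sqrt(133); poles of order 1, moduli 5/2 + (3/14)*sqrt(133) and 5/2 - (3/14)*sqrt(133).
The radius of convergence is the smallest modulus among the singular points: 5/2 - (3/14)*sqrt(133).
The factor θ**2 - 5*θ + 1/7 splits as (θ - a)(θ - a') with a = 5/2 - (3/14)*sqrt(133), a' = 5/2 + (3/14)*sqrt(133). At the order-1 pole a set g(θ) = (θ - a)*f(θ) = [1] / (θ - a').
Simple pole: residue = g(a) at a = 5/2 - (3/14)*sqrt(133), which is -(1/57)*sqrt(133).
The factor θ**2 - 5*θ + 1/7 splits as (θ - a)(θ - a') with a = 5/2 + (3/14)*sqrt(133), a' = 5/2 - (3/14)*sqrt(133). At the order-1 pole a set g(θ) = (θ - a)*f(θ) = [1] / (θ - a').
Simple pole: residue = g(a) at a = 5/2 + (3/14)*sqrt(133), which is (1/57)*sqrt(133).
List the singular points by increasing real part (a conjugate pair: the negative imaginary part first).

Radius of convergence at 0: 5/2 - (3/14)*sqrt(133).
At 5/2 - (3/14)*sqrt(133): a pole of order 1; residue -(1/57)*sqrt(133).
At 5/2 + (3/14)*sqrt(133): a pole of order 1; residue (1/57)*sqrt(133).


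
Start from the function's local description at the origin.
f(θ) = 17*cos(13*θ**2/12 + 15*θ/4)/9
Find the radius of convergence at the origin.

The radius of convergence is infinite.

The factor cos(13*θ**2/12 + 15*θ/4) is entire and contributes no finite singular point.
The polynomial part has no poles.
No finite singular points: the Taylor series at 0 converges everywhere.


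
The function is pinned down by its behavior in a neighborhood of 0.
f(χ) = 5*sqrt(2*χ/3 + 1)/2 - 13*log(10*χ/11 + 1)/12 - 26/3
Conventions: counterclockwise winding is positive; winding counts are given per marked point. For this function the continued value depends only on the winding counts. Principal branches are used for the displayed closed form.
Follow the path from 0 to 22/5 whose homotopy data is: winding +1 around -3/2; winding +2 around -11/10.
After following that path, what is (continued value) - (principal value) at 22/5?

The rational part is single-valued and drops out of the difference; each branch term changes only by its own monodromy.
(-13/12)*log(1 - χ/(-11/10)): each positive loop around -11/10 adds 2*pi*i to the log, so winding +2 contributes (-13/12)*(2)*2*pi*i = -(13/3)*pi*i.
(5/2)*sqrt(1 - χ/(-3/2)): winding +1 is odd, the square root flips sign, contributing -2*(5/2)*sqrt(1 - (22/5)/(-3/2)) = -2*(5/2)*sqrt(59/15) = -(1/3)*sqrt(885).
Summing the contributions at χ = 22/5 gives (-(1/3)*sqrt(885)) - ((13/3)*pi)*i.

Continued minus principal equals (-(1/3)*sqrt(885)) - ((13/3)*pi)*i.


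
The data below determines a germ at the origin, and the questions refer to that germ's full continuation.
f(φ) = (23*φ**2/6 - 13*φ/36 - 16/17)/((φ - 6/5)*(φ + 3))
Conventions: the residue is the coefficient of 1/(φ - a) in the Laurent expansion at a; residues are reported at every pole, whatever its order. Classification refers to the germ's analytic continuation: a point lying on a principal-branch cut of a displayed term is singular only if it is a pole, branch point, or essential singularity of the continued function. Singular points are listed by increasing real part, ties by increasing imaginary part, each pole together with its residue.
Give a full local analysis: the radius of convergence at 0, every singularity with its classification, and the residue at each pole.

Radius of convergence at 0: 6/5.
At -3: a pole of order 1; residue -35335/4284.
At 6/5: a pole of order 1; residue 10571/10710.

Denominator factor (φ + 3): pole of order 1 at -3, modulus 3.
Denominator factor (φ - 6/5): pole of order 1 at 6/5, modulus 6/5.
The radius of convergence is the smallest modulus among the singular points: 6/5.
At the order-1 pole -3 set g(φ) = (φ - (-3))*f(φ) = (23*φ**2/6 - 13*φ/36 - 16/17)/(φ - 6/5).
Simple pole: residue = g(a) at a = -3, which is -35335/4284.
At the order-1 pole 6/5 set g(φ) = (φ - (6/5))*f(φ) = (23*φ**2/6 - 13*φ/36 - 16/17)/(φ + 3).
Simple pole: residue = g(a) at a = 6/5, which is 10571/10710.
List the singular points by increasing real part (a conjugate pair: the negative imaginary part first).


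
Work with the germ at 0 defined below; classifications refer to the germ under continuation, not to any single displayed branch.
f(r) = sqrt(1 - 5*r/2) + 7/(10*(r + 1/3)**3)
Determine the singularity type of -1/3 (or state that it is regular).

The point is a pole of order 3.

The denominator factor r + 1/3 vanishes at -1/3 and appears to the power 3; the numerator there equals 7/10, nonzero, and no other factor vanishes.
The branch terms are analytic at this point.
Hence a pole whose order is the multiplicity, 3.


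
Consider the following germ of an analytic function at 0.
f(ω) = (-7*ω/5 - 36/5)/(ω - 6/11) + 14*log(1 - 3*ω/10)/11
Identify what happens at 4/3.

The point is a regular point.

Denominator factors: ω - 6/11 = 26/33 at ω = 4/3 — none vanishes.
Branch term log(1 - ω/(10/3)): argument at 4/3 is 3/5, nonzero, so 4/3 is not its branch point (a point on a principal cut is still regular for the continued germ).
So the germ continues analytically to 4/3.


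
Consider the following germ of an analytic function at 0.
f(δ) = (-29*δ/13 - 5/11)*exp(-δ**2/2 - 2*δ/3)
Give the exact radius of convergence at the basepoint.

The factor exp(-δ**2/2 - 2*δ/3) is entire and contributes no finite singular point.
The polynomial part has no poles.
No finite singular points: the Taylor series at 0 converges everywhere.

The radius of convergence is infinite.


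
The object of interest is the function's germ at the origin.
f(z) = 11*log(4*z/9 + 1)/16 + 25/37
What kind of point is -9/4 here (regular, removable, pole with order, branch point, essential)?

The point is a logarithmic branch point.

The term (11/16)*log(1 - z/(-9/4)) has argument 1 - -9/4/(-9/4) = 0 at -9/4: a logarithmic (infinitely-sheeted) branch point; the remaining terms are analytic or single-valued there.


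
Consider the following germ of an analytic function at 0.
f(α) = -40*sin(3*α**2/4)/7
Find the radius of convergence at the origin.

The factor sin(3*α**2/4) is entire and contributes no finite singular point.
The polynomial part has no poles.
No finite singular points: the Taylor series at 0 converges everywhere.

The radius of convergence is infinite.


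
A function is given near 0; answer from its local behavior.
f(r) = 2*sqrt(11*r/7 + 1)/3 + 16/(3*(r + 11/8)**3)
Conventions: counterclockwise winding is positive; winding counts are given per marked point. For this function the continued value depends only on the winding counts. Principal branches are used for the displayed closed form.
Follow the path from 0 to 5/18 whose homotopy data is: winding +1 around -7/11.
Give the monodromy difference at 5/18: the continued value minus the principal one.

Continued minus principal equals -(2/63)*sqrt(2534).

The rational part is single-valued and drops out of the difference; each branch term changes only by its own monodromy.
(2/3)*sqrt(1 - r/(-7/11)): winding +1 is odd, the square root flips sign, contributing -2*(2/3)*sqrt(1 - (5/18)/(-7/11)) = -2*(2/3)*sqrt(181/126) = -(2/63)*sqrt(2534).
Summing the contributions at r = 5/18 gives -(2/63)*sqrt(2534).


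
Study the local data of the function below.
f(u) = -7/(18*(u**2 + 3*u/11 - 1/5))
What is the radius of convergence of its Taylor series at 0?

Denominator factor (u**2 + 3*u/11 - 1/5): discriminant 529/605, real irrational roots -3/22 + (23/110)*sqrt(5) and -3/22 - (23/110)*sqrt(5); poles of order 1, moduli -3/22 + (23/110)*sqrt(5) and 3/22 + (23/110)*sqrt(5).
The radius of convergence is the smallest modulus among the singular points: -3/22 + (23/110)*sqrt(5).

The radius of convergence is -3/22 + (23/110)*sqrt(5).
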